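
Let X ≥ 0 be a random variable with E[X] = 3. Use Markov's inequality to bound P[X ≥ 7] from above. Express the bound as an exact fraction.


μ = E[X] = 3, a = 7.
Markov: P[X ≥ 7] ≤ μ/a = (3)/7 = 3/7.
Numerically: ≈ 0.428571.
(Since a = 7 > μ = 3.000000, the bound 3/7 is < 1 and informative.)

P[X ≥ 7] ≤ 3/7 ≈ 0.428571.


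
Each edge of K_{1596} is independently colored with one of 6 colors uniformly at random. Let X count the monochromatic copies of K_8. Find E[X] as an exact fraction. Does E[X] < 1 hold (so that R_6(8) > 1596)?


E[X] = C(1596, 8) · 6^{1 − 28} = 1025915067760710553965 · 6^{−27} = 1025915067760710553965/1023490369077469249536.
As a reduced fraction: E[X] = 37996854361507798295/37907050706572935168 ≈ 1.002.
Is E[X] < 1? NO.
Since E[X] ≥ 1, the first-moment bound is inconclusive at n = 1596; it does NOT by itself certify R_6(8) > 1596.

E[X] = 37996854361507798295/37907050706572935168 ≈ 1.002; E[X] ≥ 1; first-moment method inconclusive here.


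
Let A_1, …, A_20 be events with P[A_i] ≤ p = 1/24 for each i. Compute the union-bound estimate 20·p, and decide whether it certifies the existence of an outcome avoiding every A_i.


Union bound: P[∪_{i=1}^{20} A_i] ≤ Σ_i P[A_i] ≤ 20·p = 20·(1/24) = 5/6.
Numerically: 5/6 ≈ 0.8333333.
Is 5/6 < 1? YES.
Since P[∪ A_i] ≤ 5/6 < 1, the complement has P[∩ A_i^c] ≥ 1 − 5/6 = 1/6 > 0, so some outcome avoids every A_i.

20·p = 5/6 ≈ 0.8333333; existence CERTIFIED by the union bound.


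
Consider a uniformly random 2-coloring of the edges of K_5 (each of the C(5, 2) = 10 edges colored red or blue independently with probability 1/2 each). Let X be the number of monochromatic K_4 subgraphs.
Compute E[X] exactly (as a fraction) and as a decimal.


Let X = Σ_S X_S over the C(5, 4) = 5 subsets S of size 4, where X_S = 1 if the K_4 on S is monochromatic.
For a fixed S, the K_4 on S has C(4, 2) = 6 edges. P[all 6 edges red] = (1/2)^6, and likewise for blue, so P[monochromatic] = 2·(1/2)^6 = 2^{1 − 6} = 1/32.
By linearity: E[X] = C(5, 4) · 2^{1 − 6} = 5 · 1/32 = 5/32.
Numerically: E[X] ≈ 0.1562.

E[X] = C(5,4)·2^(1−C(4,2)) = 5/32 ≈ 0.1562.


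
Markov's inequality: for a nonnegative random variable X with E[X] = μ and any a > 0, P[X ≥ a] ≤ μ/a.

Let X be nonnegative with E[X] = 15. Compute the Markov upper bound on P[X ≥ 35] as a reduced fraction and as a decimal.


μ = E[X] = 15, a = 35.
Markov: P[X ≥ 35] ≤ μ/a = (15)/35 = 3/7.
Numerically: ≈ 0.42857.
(Since a = 35 > μ = 15.00000, the bound 3/7 is < 1 and informative.)

P[X ≥ 35] ≤ 3/7 ≈ 0.42857.


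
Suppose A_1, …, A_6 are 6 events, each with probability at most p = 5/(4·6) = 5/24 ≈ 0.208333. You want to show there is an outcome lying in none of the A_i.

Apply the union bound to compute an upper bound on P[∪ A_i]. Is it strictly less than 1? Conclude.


Union bound: P[∪_{i=1}^{6} A_i] ≤ Σ_i P[A_i] ≤ 6·p = 6·(5/24) = 5/4.
Numerically: 5/4 ≈ 1.250000.
Is 5/4 < 1? NO.
Since the bound 5/4 is ≥ 1, the union bound is uninformative here; it does NOT by itself certify existence.

6·p = 5/4 ≈ 1.250000; existence NOT certified by the union bound.


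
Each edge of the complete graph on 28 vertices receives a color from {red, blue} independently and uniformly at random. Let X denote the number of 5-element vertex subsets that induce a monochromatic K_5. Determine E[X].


Let X = Σ_S X_S over the C(28, 5) = 98280 subsets S of size 5, where X_S = 1 if the K_5 on S is monochromatic.
For a fixed S, the K_5 on S has C(5, 2) = 10 edges. P[all 10 edges red] = (1/2)^10, and likewise for blue, so P[monochromatic] = 2·(1/2)^10 = 2^{1 − 10} = 1/512.
By linearity of expectation: E[X] = C(28, 5) · 2^{1 − 10} = 98280 · 1/512 = 12285/64.
Numerically: E[X] ≈ 191.95312.

E[X] = C(28,5)·2^(1−C(5,2)) = 12285/64 ≈ 191.95312.


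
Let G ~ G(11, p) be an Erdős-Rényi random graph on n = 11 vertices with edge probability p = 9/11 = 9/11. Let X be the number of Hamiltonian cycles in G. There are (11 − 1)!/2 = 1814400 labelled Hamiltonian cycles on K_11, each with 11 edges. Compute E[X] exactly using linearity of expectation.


K_11 has (11 − 1)!/2 = 1814400 labelled Hamiltonian cycles.
For each such Hamiltonian cycle H, let X_H = 1 if all 11 edges of H are present in G. Then P[X_H = 1] = p^{11} = (9/11)^{11} = 31381059609/285311670611.
Summing the indicators: E[X] = Σ_H E[X_H] = 1814400 · p^{11} = 1814400 · 31381059609/285311670611 = 56937794554569600/285311670611.
Numerically: E[X] ≈ 1.9956e+05.

E[X] = 1814400 · (9/11)^{11} = 56937794554569600/285311670611 ≈ 1.9956e+05.


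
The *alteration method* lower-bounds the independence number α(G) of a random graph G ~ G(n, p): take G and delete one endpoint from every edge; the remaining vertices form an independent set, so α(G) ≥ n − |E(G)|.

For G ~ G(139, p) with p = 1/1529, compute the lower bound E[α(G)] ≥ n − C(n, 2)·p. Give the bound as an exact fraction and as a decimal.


E[|E(G)|] = C(139, 2)·p = 9591 · (1/1529) = 69/11.
E[α(G)] ≥ n − E[|E(G)|] = 139 − 69/11 = 1460/11.
Numerically: ≈ 132.727.
(This is only a lower bound; the true E[α(G)] may be larger.)

E[α(G)] ≥ 1460/11 ≈ 132.727.


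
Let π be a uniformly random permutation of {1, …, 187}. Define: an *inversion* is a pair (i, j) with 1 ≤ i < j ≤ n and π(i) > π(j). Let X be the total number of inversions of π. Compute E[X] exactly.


Write X = Σ X_I over the C(187, 2) = 17391 pairs i < j, with X_I the indicator of one inversion.
There are 17391 indicators.
For each fixed pair i < j, the values π(i) and π(j) are two distinct elements of {1, …, 187} in uniformly random order; by symmetry P[π(i) > π(j)] = 1/2.
By linearity: E[X] = 17391 · (1/2) = C(187, 2) · (1/2) = 17391/2 = 17391/2 ≈ 8695.500000.

E[X] = 17391/2 = 8695.500000.


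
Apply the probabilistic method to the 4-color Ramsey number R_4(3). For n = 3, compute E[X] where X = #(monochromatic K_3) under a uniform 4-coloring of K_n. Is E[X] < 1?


E[X] = C(3, 3) · 4^{1 − 3} = 1 · 4^{−2} = 1/16.
As a reduced fraction: E[X] = 1/16 ≈ 0.0625000.
Is E[X] < 1? YES.
Since E[X] < 1, there exists a 4-coloring of K_{3} with no monochromatic K_3; hence R_4(3) > 3.

E[X] = 1/16 ≈ 0.0625000; E[X] < 1, so R_4(3) > 3.


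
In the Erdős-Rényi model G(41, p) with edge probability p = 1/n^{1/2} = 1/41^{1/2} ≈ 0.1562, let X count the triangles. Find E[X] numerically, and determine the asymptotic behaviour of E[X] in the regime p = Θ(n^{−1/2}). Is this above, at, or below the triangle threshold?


Number of potential triangles: C(41, 3) = 10660.
Each occurs with probability p³ ≈ (0.1562)³ ≈ 3.809116e-03.
By linearity: E[X] = C(41, 3)·p³ ≈ 10660 · 3.809116e-03 ≈ 40.6052.
Since α = 1/2 < 1, p = c/n^{1/2} ≫ 1/n is above the triangle threshold p ~ 1/n. Asymptotically E[X] ~ (c³/6)·n^{3(1−α)} = (1³/6)·n^{1.5} → ∞; triangles are abundant w.h.p.

E[X] ≈ 40.6052; in regime p = Θ(1/n^{1/2}) E[X] diverges (above the triangle threshold p ~ 1/n).


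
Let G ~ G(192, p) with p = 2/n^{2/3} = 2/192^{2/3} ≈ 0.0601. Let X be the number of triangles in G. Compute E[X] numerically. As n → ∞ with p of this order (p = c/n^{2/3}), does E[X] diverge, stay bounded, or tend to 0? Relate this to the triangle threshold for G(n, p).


Number of potential triangles: C(192, 3) = 1161280.
Each occurs with probability p³ ≈ (0.0601)³ ≈ 2.17014e-04.
By linearity: E[X] = C(192, 3)·p³ ≈ 1161280 · 2.17014e-04 ≈ 252.014.
Since α = 2/3 < 1, p = c/n^{2/3} ≫ 1/n is above the triangle threshold p ~ 1/n. Asymptotically E[X] ~ (c³/6)·n^{3(1−α)} = (2³/6)·n^{1} → ∞; triangles are abundant w.h.p.

E[X] ≈ 252.014; in regime p = Θ(1/n^{2/3}) E[X] diverges (above the triangle threshold p ~ 1/n).


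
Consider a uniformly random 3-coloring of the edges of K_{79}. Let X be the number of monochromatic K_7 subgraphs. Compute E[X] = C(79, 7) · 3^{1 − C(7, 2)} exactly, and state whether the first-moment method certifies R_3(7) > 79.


E[X] = C(79, 7) · 3^{1 − 21} = 2898753715 · 3^{−20} = 2898753715/3486784401.
As a reduced fraction: E[X] = 2898753715/3486784401 ≈ 0.8314.
Is E[X] < 1? YES.
Since E[X] < 1, there exists a 3-coloring of K_{79} with no monochromatic K_7; hence R_3(7) > 79.

E[X] = 2898753715/3486784401 ≈ 0.8314; E[X] < 1, so R_3(7) > 79.


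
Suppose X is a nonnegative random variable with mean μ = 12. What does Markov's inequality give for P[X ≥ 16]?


μ = E[X] = 12, a = 16.
Markov: P[X ≥ 16] ≤ μ/a = (12)/16 = 3/4.
Numerically: ≈ 0.750000.
(Since a = 16 > μ = 12.000000, the bound 3/4 is < 1 and informative.)

P[X ≥ 16] ≤ 3/4 ≈ 0.750000.


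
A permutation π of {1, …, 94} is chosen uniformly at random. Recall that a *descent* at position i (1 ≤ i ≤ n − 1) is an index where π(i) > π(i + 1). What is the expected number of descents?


Write X = Σ X_I over i = 1, …, 93, with X_I the indicator of one descent.
There are 93 indicators.
For each fixed i, the pair (π(i), π(i+1)) is a uniformly random ordered pair of distinct values from {1, …, 94}; by symmetry P[π(i) > π(i+1)] = 1/2.
By linearity: E[X] = 93 · (1/2) = (94 − 1) · (1/2) = 93/2 ≈ 46.5000.

E[X] = 93/2 = 46.5000.


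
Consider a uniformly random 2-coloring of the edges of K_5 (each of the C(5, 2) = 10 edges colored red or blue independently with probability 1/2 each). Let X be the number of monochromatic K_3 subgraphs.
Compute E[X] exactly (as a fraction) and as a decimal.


Let X = Σ_S X_S over the C(5, 3) = 10 subsets S of size 3, where X_S = 1 if the K_3 on S is monochromatic.
For a fixed S, the K_3 on S has C(3, 2) = 3 edges. P[all 3 edges red] = (1/2)^3, and likewise for blue, so P[monochromatic] = 2·(1/2)^3 = 2^{1 − 3} = 1/4.
Summing: E[X] = C(5, 3) · 2^{1 − 3} = 10 · 1/4 = 5/2.
Numerically: E[X] ≈ 2.5000.

E[X] = C(5,3)·2^(1−C(3,2)) = 5/2 ≈ 2.5000.


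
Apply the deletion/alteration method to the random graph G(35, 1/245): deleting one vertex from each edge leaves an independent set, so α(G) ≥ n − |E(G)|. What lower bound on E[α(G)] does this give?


E[|E(G)|] = C(35, 2)·p = 595 · (1/245) = 17/7.
E[α(G)] ≥ n − E[|E(G)|] = 35 − 17/7 = 228/7.
Numerically: ≈ 32.571429.
(This is only a lower bound; the true E[α(G)] may be larger.)

E[α(G)] ≥ 228/7 ≈ 32.571429.


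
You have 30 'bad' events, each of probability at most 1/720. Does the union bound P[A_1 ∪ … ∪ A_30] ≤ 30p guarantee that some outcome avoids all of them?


Union bound: P[∪_{i=1}^{30} A_i] ≤ Σ_i P[A_i] ≤ 30·p = 30·(1/720) = 1/24.
Numerically: 1/24 ≈ 0.0416667.
Is 1/24 < 1? YES.
Since P[∪ A_i] ≤ 1/24 < 1, the complement has P[∩ A_i^c] ≥ 1 − 1/24 = 23/24 > 0, so some outcome avoids every A_i.

30·p = 1/24 ≈ 0.0416667; existence CERTIFIED by the union bound.


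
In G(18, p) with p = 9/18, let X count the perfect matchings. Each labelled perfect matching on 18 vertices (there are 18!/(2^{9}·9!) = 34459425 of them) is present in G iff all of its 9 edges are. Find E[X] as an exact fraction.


K_18 has 18!/(2^{9}·9!) = 34459425 labelled perfect matchings.
For each such perfect matching H, let X_H = 1 if all 9 edges of H are present in G. Then P[X_H = 1] = p^{9} = (1/2)^{9} = 1/512.
By linearity of expectation: E[X] = Σ_H E[X_H] = 34459425 · p^{9} = 34459425 · 1/512 = 34459425/512.
Numerically: E[X] ≈ 6.73e+04.

E[X] = 34459425 · (1/2)^{9} = 34459425/512 ≈ 6.73e+04.


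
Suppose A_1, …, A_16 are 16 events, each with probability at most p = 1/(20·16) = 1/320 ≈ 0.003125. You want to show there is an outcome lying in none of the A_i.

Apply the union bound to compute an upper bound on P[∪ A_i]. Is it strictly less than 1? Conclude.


Union bound: P[∪_{i=1}^{16} A_i] ≤ Σ_i P[A_i] ≤ 16·p = 16·(1/320) = 1/20.
Numerically: 1/20 ≈ 0.050000.
Is 1/20 < 1? YES.
Since P[∪ A_i] ≤ 1/20 < 1, the complement has P[∩ A_i^c] ≥ 1 − 1/20 = 19/20 > 0, so some outcome avoids every A_i.

16·p = 1/20 ≈ 0.050000; existence CERTIFIED by the union bound.


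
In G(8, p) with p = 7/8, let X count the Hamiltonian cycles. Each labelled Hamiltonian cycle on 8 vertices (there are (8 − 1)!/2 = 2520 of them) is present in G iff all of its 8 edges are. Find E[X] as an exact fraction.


K_8 has (8 − 1)!/2 = 2520 labelled Hamiltonian cycles.
For each such Hamiltonian cycle H, let X_H = 1 if all 8 edges of H are present in G. Then P[X_H = 1] = p^{8} = (7/8)^{8} = 5764801/16777216.
Summing the indicators: E[X] = Σ_H E[X_H] = 2520 · p^{8} = 2520 · 5764801/16777216 = 1815912315/2097152.
Numerically: E[X] ≈ 865.894.

E[X] = 2520 · (7/8)^{8} = 1815912315/2097152 ≈ 865.894.


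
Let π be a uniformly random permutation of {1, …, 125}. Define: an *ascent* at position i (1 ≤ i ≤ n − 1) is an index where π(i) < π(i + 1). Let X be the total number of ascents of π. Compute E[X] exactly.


Write X = Σ X_I over i = 1, …, 124, with X_I the indicator of one ascent.
There are 124 indicators.
For each fixed i, the pair (π(i), π(i+1)) is a uniformly random ordered pair of distinct values from {1, …, 125}; by symmetry P[π(i) < π(i+1)] = 1/2.
By linearity: E[X] = 124 · (1/2) = (125 − 1) · (1/2) = 62 ≈ 62.000.

E[X] = 62 = 62.000.


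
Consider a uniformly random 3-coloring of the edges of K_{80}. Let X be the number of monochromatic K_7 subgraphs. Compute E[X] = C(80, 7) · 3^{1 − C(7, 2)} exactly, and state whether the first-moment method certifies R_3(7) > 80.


E[X] = C(80, 7) · 3^{1 − 21} = 3176716400 · 3^{−20} = 3176716400/3486784401.
As a reduced fraction: E[X] = 3176716400/3486784401 ≈ 0.91107.
Is E[X] < 1? YES.
Since E[X] < 1, there exists a 3-coloring of K_{80} with no monochromatic K_7; hence R_3(7) > 80.

E[X] = 3176716400/3486784401 ≈ 0.91107; E[X] < 1, so R_3(7) > 80.


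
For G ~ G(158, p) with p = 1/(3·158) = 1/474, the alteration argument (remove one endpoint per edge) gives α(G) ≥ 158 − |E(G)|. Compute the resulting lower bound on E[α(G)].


E[|E(G)|] = C(158, 2)·p = 12403 · (1/474) = 157/6.
E[α(G)] ≥ n − E[|E(G)|] = 158 − 157/6 = 791/6.
Numerically: ≈ 131.833.
(This is only a lower bound; the true E[α(G)] may be larger.)

E[α(G)] ≥ 791/6 ≈ 131.833.


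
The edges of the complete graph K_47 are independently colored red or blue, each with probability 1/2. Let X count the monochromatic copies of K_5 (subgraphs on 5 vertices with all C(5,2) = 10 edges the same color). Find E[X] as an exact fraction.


Let X = Σ_S X_S over the C(47, 5) = 1533939 subsets S of size 5, where X_S = 1 if the K_5 on S is monochromatic.
For a fixed S, the K_5 on S has C(5, 2) = 10 edges. P[all 10 edges red] = (1/2)^10, and likewise for blue, so P[monochromatic] = 2·(1/2)^10 = 2^{1 − 10} = 1/512.
Summing: E[X] = C(47, 5) · 2^{1 − 10} = 1533939 · 1/512 = 1533939/512.
Numerically: E[X] ≈ 2995.975.

E[X] = C(47,5)·2^(1−C(5,2)) = 1533939/512 ≈ 2995.975.


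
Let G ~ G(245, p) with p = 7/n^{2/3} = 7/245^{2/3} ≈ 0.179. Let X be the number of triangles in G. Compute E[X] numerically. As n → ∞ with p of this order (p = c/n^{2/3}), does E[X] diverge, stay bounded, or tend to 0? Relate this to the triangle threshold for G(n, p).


Number of potential triangles: C(245, 3) = 2421090.
Each occurs with probability p³ ≈ (0.179)³ ≈ 5.71429e-03.
By linearity: E[X] = C(245, 3)·p³ ≈ 2421090 · 5.71429e-03 ≈ 13834.800.
Since α = 2/3 < 1, p = c/n^{2/3} ≫ 1/n is above the triangle threshold p ~ 1/n. Asymptotically E[X] ~ (c³/6)·n^{3(1−α)} = (7³/6)·n^{1} → ∞; triangles are abundant w.h.p.

E[X] ≈ 13834.800; in regime p = Θ(1/n^{2/3}) E[X] diverges (above the triangle threshold p ~ 1/n).


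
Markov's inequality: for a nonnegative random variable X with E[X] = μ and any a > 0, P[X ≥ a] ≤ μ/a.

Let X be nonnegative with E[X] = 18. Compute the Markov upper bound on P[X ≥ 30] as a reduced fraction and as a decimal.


μ = E[X] = 18, a = 30.
Markov: P[X ≥ 30] ≤ μ/a = (18)/30 = 3/5.
Numerically: ≈ 0.600000.
(Since a = 30 > μ = 18.000000, the bound 3/5 is < 1 and informative.)

P[X ≥ 30] ≤ 3/5 ≈ 0.600000.


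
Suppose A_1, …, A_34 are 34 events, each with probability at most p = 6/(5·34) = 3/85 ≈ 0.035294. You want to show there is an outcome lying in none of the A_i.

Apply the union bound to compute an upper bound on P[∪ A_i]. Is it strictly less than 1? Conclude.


Union bound: P[∪_{i=1}^{34} A_i] ≤ Σ_i P[A_i] ≤ 34·p = 34·(3/85) = 6/5.
Numerically: 6/5 ≈ 1.200000.
Is 6/5 < 1? NO.
Since the bound 6/5 is ≥ 1, the union bound is uninformative here; it does NOT by itself certify existence.

34·p = 6/5 ≈ 1.200000; existence NOT certified by the union bound.


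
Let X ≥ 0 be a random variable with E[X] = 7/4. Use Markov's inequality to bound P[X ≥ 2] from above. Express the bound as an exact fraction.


μ = E[X] = 7/4, a = 2.
Markov: P[X ≥ 2] ≤ μ/a = (7/4)/2 = 7/8.
Numerically: ≈ 0.875.
(Since a = 2 > μ = 1.750, the bound 7/8 is < 1 and informative.)

P[X ≥ 2] ≤ 7/8 ≈ 0.875.


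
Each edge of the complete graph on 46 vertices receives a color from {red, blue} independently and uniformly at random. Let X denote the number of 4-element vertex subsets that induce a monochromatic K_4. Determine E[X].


Let X = Σ_S X_S over the C(46, 4) = 163185 subsets S of size 4, where X_S = 1 if the K_4 on S is monochromatic.
For a fixed S, the K_4 on S has C(4, 2) = 6 edges. P[all 6 edges red] = (1/2)^6, and likewise for blue, so P[monochromatic] = 2·(1/2)^6 = 2^{1 − 6} = 1/32.
By linearity of expectation: E[X] = C(46, 4) · 2^{1 − 6} = 163185 · 1/32 = 163185/32.
Numerically: E[X] ≈ 5099.531250.

E[X] = C(46,4)·2^(1−C(4,2)) = 163185/32 ≈ 5099.531250.


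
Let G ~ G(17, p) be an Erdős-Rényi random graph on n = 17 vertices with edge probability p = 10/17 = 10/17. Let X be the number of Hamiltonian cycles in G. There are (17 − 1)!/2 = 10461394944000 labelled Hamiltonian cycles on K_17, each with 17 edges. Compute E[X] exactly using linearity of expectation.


K_17 has (17 − 1)!/2 = 10461394944000 labelled Hamiltonian cycles.
For each such Hamiltonian cycle H, let X_H = 1 if all 17 edges of H are present in G. Then P[X_H = 1] = p^{17} = (10/17)^{17} = 100000000000000000/827240261886336764177.
Summing the indicators: E[X] = Σ_H E[X_H] = 10461394944000 · p^{17} = 10461394944000 · 100000000000000000/827240261886336764177 = 1046139494400000000000000000000/827240261886336764177.
Numerically: E[X] ≈ 1.265e+09.

E[X] = 10461394944000 · (10/17)^{17} = 1046139494400000000000000000000/827240261886336764177 ≈ 1.265e+09.


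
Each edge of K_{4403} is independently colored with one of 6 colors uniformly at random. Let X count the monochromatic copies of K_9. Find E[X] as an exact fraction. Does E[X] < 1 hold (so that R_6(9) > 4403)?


E[X] = C(4403, 9) · 6^{1 − 36} = 1699894433046281918452233150 · 6^{−35} = 1699894433046281918452233150/1719070799748422591028658176.
As a reduced fraction: E[X] = 283315738841046986408705525/286511799958070431838109696 ≈ 0.98884.
Is E[X] < 1? YES.
Since E[X] < 1, there exists a 6-coloring of K_{4403} with no monochromatic K_9; hence R_6(9) > 4403.

E[X] = 283315738841046986408705525/286511799958070431838109696 ≈ 0.98884; E[X] < 1, so R_6(9) > 4403.


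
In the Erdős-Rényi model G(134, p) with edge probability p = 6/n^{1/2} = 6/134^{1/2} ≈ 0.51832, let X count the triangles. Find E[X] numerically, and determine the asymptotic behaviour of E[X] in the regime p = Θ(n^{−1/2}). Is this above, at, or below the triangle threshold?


Number of potential triangles: C(134, 3) = 392084.
Each occurs with probability p³ ≈ (0.51832)³ ≈ 1.3925043e-01.
By linearity: E[X] = C(134, 3)·p³ ≈ 392084 · 1.3925043e-01 ≈ 54597.86669.
Since α = 1/2 < 1, p = c/n^{1/2} ≫ 1/n is above the triangle threshold p ~ 1/n. Asymptotically E[X] ~ (c³/6)·n^{3(1−α)} = (6³/6)·n^{1.5} → ∞; triangles are abundant w.h.p.

E[X] ≈ 54597.86669; in regime p = Θ(1/n^{1/2}) E[X] diverges (above the triangle threshold p ~ 1/n).


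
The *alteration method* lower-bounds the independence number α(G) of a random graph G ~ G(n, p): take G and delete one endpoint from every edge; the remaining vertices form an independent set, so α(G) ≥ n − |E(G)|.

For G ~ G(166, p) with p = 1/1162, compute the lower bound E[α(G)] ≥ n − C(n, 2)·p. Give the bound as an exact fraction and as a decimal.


E[|E(G)|] = C(166, 2)·p = 13695 · (1/1162) = 165/14.
E[α(G)] ≥ n − E[|E(G)|] = 166 − 165/14 = 2159/14.
Numerically: ≈ 154.214286.
(This is only a lower bound; the true E[α(G)] may be larger.)

E[α(G)] ≥ 2159/14 ≈ 154.214286.


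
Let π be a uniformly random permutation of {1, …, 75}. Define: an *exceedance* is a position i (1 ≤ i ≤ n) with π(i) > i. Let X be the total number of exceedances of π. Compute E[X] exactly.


Write X = Σ_{i=1}^{75} X_i, where X_i = 1_{π(i) > i}.
For each fixed i, π(i) is uniform over {1, …, 75} (marginal of a uniform permutation), so P[π(i) > i] = (n − i)/n. Summing: Σ_{i=1}^{75} (n − i)/n = (0 + 1 + … + 74)/75 = 75(75 − 1)/(2·75) = (75 − 1)/2.
Hence E[X] = Σ_{i=1}^{75} (75 − i)/75 = 37 ≈ 37.000.

E[X] = 37 = 37.000.


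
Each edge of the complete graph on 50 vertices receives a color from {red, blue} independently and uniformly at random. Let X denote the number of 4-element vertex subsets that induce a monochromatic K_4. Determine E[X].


Let X = Σ_S X_S over the C(50, 4) = 230300 subsets S of size 4, where X_S = 1 if the K_4 on S is monochromatic.
For a fixed S, the K_4 on S has C(4, 2) = 6 edges. P[all 6 edges red] = (1/2)^6, and likewise for blue, so P[monochromatic] = 2·(1/2)^6 = 2^{1 − 6} = 1/32.
Summing: E[X] = C(50, 4) · 2^{1 − 6} = 230300 · 1/32 = 57575/8.
Numerically: E[X] ≈ 7196.875000.

E[X] = C(50,4)·2^(1−C(4,2)) = 57575/8 ≈ 7196.875000.


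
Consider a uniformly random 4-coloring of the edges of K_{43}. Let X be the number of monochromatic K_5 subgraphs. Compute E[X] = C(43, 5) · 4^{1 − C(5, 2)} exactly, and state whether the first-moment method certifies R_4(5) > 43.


E[X] = C(43, 5) · 4^{1 − 10} = 962598 · 4^{−9} = 962598/262144.
As a reduced fraction: E[X] = 481299/131072 ≈ 3.672020.
Is E[X] < 1? NO.
Since E[X] ≥ 1, the first-moment bound is inconclusive at n = 43; it does NOT by itself certify R_4(5) > 43.

E[X] = 481299/131072 ≈ 3.672020; E[X] ≥ 1; first-moment method inconclusive here.


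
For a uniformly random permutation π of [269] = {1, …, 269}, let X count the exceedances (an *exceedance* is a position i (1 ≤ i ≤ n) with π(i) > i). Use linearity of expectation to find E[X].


Write X = Σ_{i=1}^{269} X_i, where X_i = 1_{π(i) > i}.
For each fixed i, π(i) is uniform over {1, …, 269} (marginal of a uniform permutation), so P[π(i) > i] = (n − i)/n. Summing: Σ_{i=1}^{269} (n − i)/n = (0 + 1 + … + 268)/269 = 269(269 − 1)/(2·269) = (269 − 1)/2.
Hence E[X] = Σ_{i=1}^{269} (269 − i)/269 = 134 ≈ 134.0000.

E[X] = 134 = 134.0000.


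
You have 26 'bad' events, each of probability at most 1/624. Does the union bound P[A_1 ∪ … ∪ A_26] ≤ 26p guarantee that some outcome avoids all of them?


Union bound: P[∪_{i=1}^{26} A_i] ≤ Σ_i P[A_i] ≤ 26·p = 26·(1/624) = 1/24.
Numerically: 1/24 ≈ 0.0416667.
Is 1/24 < 1? YES.
Since P[∪ A_i] ≤ 1/24 < 1, the complement has P[∩ A_i^c] ≥ 1 − 1/24 = 23/24 > 0, so some outcome avoids every A_i.

26·p = 1/24 ≈ 0.0416667; existence CERTIFIED by the union bound.


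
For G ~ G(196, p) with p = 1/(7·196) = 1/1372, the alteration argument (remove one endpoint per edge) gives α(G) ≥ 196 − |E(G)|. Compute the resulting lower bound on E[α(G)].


E[|E(G)|] = C(196, 2)·p = 19110 · (1/1372) = 195/14.
E[α(G)] ≥ n − E[|E(G)|] = 196 − 195/14 = 2549/14.
Numerically: ≈ 182.0714.
(This is only a lower bound; the true E[α(G)] may be larger.)

E[α(G)] ≥ 2549/14 ≈ 182.0714.


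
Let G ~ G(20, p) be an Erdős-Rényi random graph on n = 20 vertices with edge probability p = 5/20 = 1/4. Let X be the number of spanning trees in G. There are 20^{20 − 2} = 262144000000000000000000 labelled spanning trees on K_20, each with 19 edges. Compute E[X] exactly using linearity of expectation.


K_20 has 20^{20 − 2} = 262144000000000000000000 labelled spanning trees.
For each such spanning tree H, let X_H = 1 if all 19 edges of H are present in G. Then P[X_H = 1] = p^{19} = (1/4)^{19} = 1/274877906944.
Summing the indicators: E[X] = Σ_H E[X_H] = 262144000000000000000000 · p^{19} = 262144000000000000000000 · 1/274877906944 = 3814697265625/4.
Numerically: E[X] ≈ 9.54e+11.

E[X] = 262144000000000000000000 · (1/4)^{19} = 3814697265625/4 ≈ 9.54e+11.


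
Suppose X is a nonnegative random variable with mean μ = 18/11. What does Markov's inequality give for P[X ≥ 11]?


μ = E[X] = 18/11, a = 11.
Markov: P[X ≥ 11] ≤ μ/a = (18/11)/11 = 18/121.
Numerically: ≈ 0.149.
(Since a = 11 > μ = 1.636, the bound 18/121 is < 1 and informative.)

P[X ≥ 11] ≤ 18/121 ≈ 0.149.


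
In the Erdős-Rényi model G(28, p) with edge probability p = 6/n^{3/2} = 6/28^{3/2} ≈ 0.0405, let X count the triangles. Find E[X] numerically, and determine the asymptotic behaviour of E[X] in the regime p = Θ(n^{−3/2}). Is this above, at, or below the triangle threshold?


Number of potential triangles: C(28, 3) = 3276.
Each occurs with probability p³ ≈ (0.0405)³ ≈ 6.641140e-05.
By linearity: E[X] = C(28, 3)·p³ ≈ 3276 · 6.641140e-05 ≈ 0.2176.
Since α = 3/2 > 1, p = c/n^{3/2} = o(1/n) is below the triangle threshold p ~ 1/n. Asymptotically E[X] ~ (c³/6)·n^{3(1−α)} = (6³/6)·n^{-1.5} → 0, so by Markov's inequality G has no triangles w.h.p.

E[X] ≈ 0.2176; in regime p = Θ(1/n^{3/2}) E[X] tends to 0 (below the triangle threshold p ~ 1/n).


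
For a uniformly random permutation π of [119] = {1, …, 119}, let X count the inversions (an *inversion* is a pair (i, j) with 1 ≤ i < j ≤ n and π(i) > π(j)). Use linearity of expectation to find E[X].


Write X = Σ X_I over the C(119, 2) = 7021 pairs i < j, with X_I the indicator of one inversion.
There are 7021 indicators.
For each fixed pair i < j, the values π(i) and π(j) are two distinct elements of {1, …, 119} in uniformly random order; by symmetry P[π(i) > π(j)] = 1/2.
By linearity: E[X] = 7021 · (1/2) = C(119, 2) · (1/2) = 7021/2 = 7021/2 ≈ 3510.500.

E[X] = 7021/2 = 3510.500.


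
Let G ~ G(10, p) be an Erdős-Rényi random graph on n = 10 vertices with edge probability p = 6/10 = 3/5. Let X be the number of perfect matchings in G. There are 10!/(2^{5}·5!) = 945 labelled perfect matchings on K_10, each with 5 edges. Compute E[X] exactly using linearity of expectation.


K_10 has 10!/(2^{5}·5!) = 945 labelled perfect matchings.
For each such perfect matching H, let X_H = 1 if all 5 edges of H are present in G. Then P[X_H = 1] = p^{5} = (3/5)^{5} = 243/3125.
By linearity: E[X] = Σ_H E[X_H] = 945 · p^{5} = 945 · 243/3125 = 45927/625.
Numerically: E[X] ≈ 73.483.

E[X] = 945 · (3/5)^{5} = 45927/625 ≈ 73.483.


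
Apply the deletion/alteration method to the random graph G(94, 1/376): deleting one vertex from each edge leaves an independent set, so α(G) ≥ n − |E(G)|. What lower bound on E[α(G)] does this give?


E[|E(G)|] = C(94, 2)·p = 4371 · (1/376) = 93/8.
E[α(G)] ≥ n − E[|E(G)|] = 94 − 93/8 = 659/8.
Numerically: ≈ 82.3750.
(This is only a lower bound; the true E[α(G)] may be larger.)

E[α(G)] ≥ 659/8 ≈ 82.3750.


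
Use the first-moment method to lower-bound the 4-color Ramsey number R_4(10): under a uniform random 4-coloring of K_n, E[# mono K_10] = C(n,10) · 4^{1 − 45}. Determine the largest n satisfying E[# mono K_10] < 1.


We need C(n, 10) · 4^{1 − 45} < 1, i.e. C(n, 10) < 4^{45 − 1} = 309485009821345068724781056.
Check values of n near the boundary:
  n = 2019: C(2019, 10) = 303322949179835278009229628; 303322949179835278009229628 < 309485009821345068724781056? YES
  n = 2020: C(2020, 10) = 304832018578739931133653656; 304832018578739931133653656 < 309485009821345068724781056? YES
  n = 2021: C(2021, 10) = 306347841644770462864800616; 306347841644770462864800616 < 309485009821345068724781056? YES
  n = 2022: C(2022, 10) = 307870445231474093395937796; 307870445231474093395937796 < 309485009821345068724781056? YES
  n = 2023: C(2023, 10) = 309399856285778485315440716; 309399856285778485315440716 < 309485009821345068724781056? YES
  n = 2024: C(2024, 10) = 310936101848269937576192656; 310936101848269937576192656 < 309485009821345068724781056? NO
  n = 2025: C(2025, 10) = 312479209053472269772600560; 312479209053472269772600560 < 309485009821345068724781056? NO
  n = 2026: C(2026, 10) = 314029205130126398094885285; 314029205130126398094885285 < 309485009821345068724781056? NO
The largest n with C(n, 10) < 309485009821345068724781056 is n = 2023 (where E[X] = 77349964071444621328860179/77371252455336267181195264 ≈ 0.9997249). Hence R_4(10) > 2023, i.e. R_4(10) ≥ 2024.

Largest n = 2023; hence R_4(10) > 2023.


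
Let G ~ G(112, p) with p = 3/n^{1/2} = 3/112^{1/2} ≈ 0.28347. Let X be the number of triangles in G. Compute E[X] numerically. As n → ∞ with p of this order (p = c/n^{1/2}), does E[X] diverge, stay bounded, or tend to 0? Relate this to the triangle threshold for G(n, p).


Number of potential triangles: C(112, 3) = 227920.
Each occurs with probability p³ ≈ (0.28347)³ ≈ 2.2779109e-02.
By linearity: E[X] = C(112, 3)·p³ ≈ 227920 · 2.2779109e-02 ≈ 5191.81449.
Since α = 1/2 < 1, p = c/n^{1/2} ≫ 1/n is above the triangle threshold p ~ 1/n. Asymptotically E[X] ~ (c³/6)·n^{3(1−α)} = (3³/6)·n^{1.5} → ∞; triangles are abundant w.h.p.

E[X] ≈ 5191.81449; in regime p = Θ(1/n^{1/2}) E[X] diverges (above the triangle threshold p ~ 1/n).


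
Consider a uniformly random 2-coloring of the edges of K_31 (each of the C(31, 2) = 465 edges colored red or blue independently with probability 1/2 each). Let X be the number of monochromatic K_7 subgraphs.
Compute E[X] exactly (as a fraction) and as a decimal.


Let X = Σ_S X_S over the C(31, 7) = 2629575 subsets S of size 7, where X_S = 1 if the K_7 on S is monochromatic.
For a fixed S, the K_7 on S has C(7, 2) = 21 edges. P[all 21 edges red] = (1/2)^21, and likewise for blue, so P[monochromatic] = 2·(1/2)^21 = 2^{1 − 21} = 1/1048576.
By linearity of expectation: E[X] = C(31, 7) · 2^{1 − 21} = 2629575 · 1/1048576 = 2629575/1048576.
Numerically: E[X] ≈ 2.50776.

E[X] = C(31,7)·2^(1−C(7,2)) = 2629575/1048576 ≈ 2.50776.


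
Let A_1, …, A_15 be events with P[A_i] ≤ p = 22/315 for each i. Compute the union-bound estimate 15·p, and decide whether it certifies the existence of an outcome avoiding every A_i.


Union bound: P[∪_{i=1}^{15} A_i] ≤ Σ_i P[A_i] ≤ 15·p = 15·(22/315) = 22/21.
Numerically: 22/21 ≈ 1.04762.
Is 22/21 < 1? NO.
Since the bound 22/21 is ≥ 1, the union bound is uninformative here; it does NOT by itself certify existence.

15·p = 22/21 ≈ 1.04762; existence NOT certified by the union bound.


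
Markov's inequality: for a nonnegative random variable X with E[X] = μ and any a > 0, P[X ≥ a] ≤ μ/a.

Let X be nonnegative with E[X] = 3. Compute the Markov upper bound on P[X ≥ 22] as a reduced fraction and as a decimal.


μ = E[X] = 3, a = 22.
Markov: P[X ≥ 22] ≤ μ/a = (3)/22 = 3/22.
Numerically: ≈ 0.136.
(Since a = 22 > μ = 3.000, the bound 3/22 is < 1 and informative.)

P[X ≥ 22] ≤ 3/22 ≈ 0.136.


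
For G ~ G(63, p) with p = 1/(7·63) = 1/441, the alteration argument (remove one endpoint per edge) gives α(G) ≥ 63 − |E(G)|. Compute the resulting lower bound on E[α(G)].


E[|E(G)|] = C(63, 2)·p = 1953 · (1/441) = 31/7.
E[α(G)] ≥ n − E[|E(G)|] = 63 − 31/7 = 410/7.
Numerically: ≈ 58.571.
(This is only a lower bound; the true E[α(G)] may be larger.)

E[α(G)] ≥ 410/7 ≈ 58.571.


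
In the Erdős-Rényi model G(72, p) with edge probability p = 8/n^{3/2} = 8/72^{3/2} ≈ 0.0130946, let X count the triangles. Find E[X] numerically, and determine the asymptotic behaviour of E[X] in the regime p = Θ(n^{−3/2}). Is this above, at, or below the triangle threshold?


Number of potential triangles: C(72, 3) = 59640.
Each occurs with probability p³ ≈ (0.0130946)³ ≈ 2.24529664e-06.
By linearity: E[X] = C(72, 3)·p³ ≈ 59640 · 2.24529664e-06 ≈ 0.133909.
Since α = 3/2 > 1, p = c/n^{3/2} = o(1/n) is below the triangle threshold p ~ 1/n. Asymptotically E[X] ~ (c³/6)·n^{3(1−α)} = (8³/6)·n^{-1.5} → 0, so by Markov's inequality G has no triangles w.h.p.

E[X] ≈ 0.133909; in regime p = Θ(1/n^{3/2}) E[X] tends to 0 (below the triangle threshold p ~ 1/n).


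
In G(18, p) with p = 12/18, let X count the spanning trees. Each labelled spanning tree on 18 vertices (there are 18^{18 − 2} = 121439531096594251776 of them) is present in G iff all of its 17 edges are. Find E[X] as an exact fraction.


K_18 has 18^{18 − 2} = 121439531096594251776 labelled spanning trees.
For each such spanning tree H, let X_H = 1 if all 17 edges of H are present in G. Then P[X_H = 1] = p^{17} = (2/3)^{17} = 131072/129140163.
By linearity: E[X] = Σ_H E[X_H] = 121439531096594251776 · p^{17} = 121439531096594251776 · 131072/129140163 = 123256172596690944.
Numerically: E[X] ≈ 1.233e+17.

E[X] = 121439531096594251776 · (2/3)^{17} = 123256172596690944 ≈ 1.233e+17.


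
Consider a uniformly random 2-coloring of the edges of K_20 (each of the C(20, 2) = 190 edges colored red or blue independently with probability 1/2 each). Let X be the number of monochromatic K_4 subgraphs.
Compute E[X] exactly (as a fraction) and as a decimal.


Let X = Σ_S X_S over the C(20, 4) = 4845 subsets S of size 4, where X_S = 1 if the K_4 on S is monochromatic.
For a fixed S, the K_4 on S has C(4, 2) = 6 edges. P[all 6 edges red] = (1/2)^6, and likewise for blue, so P[monochromatic] = 2·(1/2)^6 = 2^{1 − 6} = 1/32.
By linearity: E[X] = C(20, 4) · 2^{1 − 6} = 4845 · 1/32 = 4845/32.
Numerically: E[X] ≈ 151.406250.

E[X] = C(20,4)·2^(1−C(4,2)) = 4845/32 ≈ 151.406250.


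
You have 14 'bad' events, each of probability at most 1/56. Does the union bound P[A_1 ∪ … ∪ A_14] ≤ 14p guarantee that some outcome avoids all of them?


Union bound: P[∪_{i=1}^{14} A_i] ≤ Σ_i P[A_i] ≤ 14·p = 14·(1/56) = 1/4.
Numerically: 1/4 ≈ 0.2500.
Is 1/4 < 1? YES.
Since P[∪ A_i] ≤ 1/4 < 1, the complement has P[∩ A_i^c] ≥ 1 − 1/4 = 3/4 > 0, so some outcome avoids every A_i.

14·p = 1/4 ≈ 0.2500; existence CERTIFIED by the union bound.


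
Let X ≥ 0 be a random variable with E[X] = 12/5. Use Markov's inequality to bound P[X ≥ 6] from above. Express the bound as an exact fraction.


μ = E[X] = 12/5, a = 6.
Markov: P[X ≥ 6] ≤ μ/a = (12/5)/6 = 2/5.
Numerically: ≈ 0.4000.
(Since a = 6 > μ = 2.4000, the bound 2/5 is < 1 and informative.)

P[X ≥ 6] ≤ 2/5 ≈ 0.4000.


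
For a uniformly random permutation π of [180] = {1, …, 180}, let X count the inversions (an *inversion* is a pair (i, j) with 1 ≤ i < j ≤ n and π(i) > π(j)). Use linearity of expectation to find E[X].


Write X = Σ X_I over the C(180, 2) = 16110 pairs i < j, with X_I the indicator of one inversion.
There are 16110 indicators.
For each fixed pair i < j, the values π(i) and π(j) are two distinct elements of {1, …, 180} in uniformly random order; by symmetry P[π(i) > π(j)] = 1/2.
By linearity: E[X] = 16110 · (1/2) = C(180, 2) · (1/2) = 16110/2 = 8055 ≈ 8055.000000.

E[X] = 8055 = 8055.000000.


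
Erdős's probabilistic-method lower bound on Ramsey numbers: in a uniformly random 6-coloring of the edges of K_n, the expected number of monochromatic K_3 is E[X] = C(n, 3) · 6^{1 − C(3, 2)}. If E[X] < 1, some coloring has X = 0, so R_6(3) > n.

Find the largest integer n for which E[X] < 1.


We need C(n, 3) · 6^{1 − 3} < 1, i.e. C(n, 3) < 6^{3 − 1} = 36.
Check values of n near the boundary:
  n = 3: C(3, 3) = 1; 1 < 36? YES
  n = 4: C(4, 3) = 4; 4 < 36? YES
  n = 5: C(5, 3) = 10; 10 < 36? YES
  n = 6: C(6, 3) = 20; 20 < 36? YES
  n = 7: C(7, 3) = 35; 35 < 36? YES
  n = 8: C(8, 3) = 56; 56 < 36? NO
  n = 9: C(9, 3) = 84; 84 < 36? NO
The largest n with C(n, 3) < 36 is n = 7 (where E[X] = 35/36 ≈ 0.972222). Hence R_6(3) > 7, i.e. R_6(3) ≥ 8.

Largest n = 7; hence R_6(3) > 7.


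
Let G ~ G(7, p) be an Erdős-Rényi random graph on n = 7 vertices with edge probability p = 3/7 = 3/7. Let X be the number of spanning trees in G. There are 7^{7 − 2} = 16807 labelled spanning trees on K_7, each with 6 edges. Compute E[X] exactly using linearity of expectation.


K_7 has 7^{7 − 2} = 16807 labelled spanning trees.
For each such spanning tree H, let X_H = 1 if all 6 edges of H are present in G. Then P[X_H = 1] = p^{6} = (3/7)^{6} = 729/117649.
By linearity of expectation: E[X] = Σ_H E[X_H] = 16807 · p^{6} = 16807 · 729/117649 = 729/7.
Numerically: E[X] ≈ 104.

E[X] = 16807 · (3/7)^{6} = 729/7 ≈ 104.


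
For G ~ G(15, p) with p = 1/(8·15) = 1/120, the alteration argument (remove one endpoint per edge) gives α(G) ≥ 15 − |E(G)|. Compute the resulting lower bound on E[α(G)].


E[|E(G)|] = C(15, 2)·p = 105 · (1/120) = 7/8.
E[α(G)] ≥ n − E[|E(G)|] = 15 − 7/8 = 113/8.
Numerically: ≈ 14.125000.
(This is only a lower bound; the true E[α(G)] may be larger.)

E[α(G)] ≥ 113/8 ≈ 14.125000.


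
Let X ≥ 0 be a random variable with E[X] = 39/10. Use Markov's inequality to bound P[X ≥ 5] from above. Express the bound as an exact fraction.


μ = E[X] = 39/10, a = 5.
Markov: P[X ≥ 5] ≤ μ/a = (39/10)/5 = 39/50.
Numerically: ≈ 0.780.
(Since a = 5 > μ = 3.900, the bound 39/50 is < 1 and informative.)

P[X ≥ 5] ≤ 39/50 ≈ 0.780.


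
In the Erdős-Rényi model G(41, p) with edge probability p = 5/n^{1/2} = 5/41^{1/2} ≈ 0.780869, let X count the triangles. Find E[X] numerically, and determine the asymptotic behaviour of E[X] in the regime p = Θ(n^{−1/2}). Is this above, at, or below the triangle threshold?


Number of potential triangles: C(41, 3) = 10660.
Each occurs with probability p³ ≈ (0.780869)³ ≈ 4.76139518e-01.
By linearity: E[X] = C(41, 3)·p³ ≈ 10660 · 4.76139518e-01 ≈ 5075.647261.
Since α = 1/2 < 1, p = c/n^{1/2} ≫ 1/n is above the triangle threshold p ~ 1/n. Asymptotically E[X] ~ (c³/6)·n^{3(1−α)} = (5³/6)·n^{1.5} → ∞; triangles are abundant w.h.p.

E[X] ≈ 5075.647261; in regime p = Θ(1/n^{1/2}) E[X] diverges (above the triangle threshold p ~ 1/n).


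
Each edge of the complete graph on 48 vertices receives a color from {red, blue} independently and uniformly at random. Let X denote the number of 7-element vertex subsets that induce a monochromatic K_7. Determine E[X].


Let X = Σ_S X_S over the C(48, 7) = 73629072 subsets S of size 7, where X_S = 1 if the K_7 on S is monochromatic.
For a fixed S, the K_7 on S has C(7, 2) = 21 edges. P[all 21 edges red] = (1/2)^21, and likewise for blue, so P[monochromatic] = 2·(1/2)^21 = 2^{1 − 21} = 1/1048576.
By linearity of expectation: E[X] = C(48, 7) · 2^{1 − 21} = 73629072 · 1/1048576 = 4601817/65536.
Numerically: E[X] ≈ 70.218.

E[X] = C(48,7)·2^(1−C(7,2)) = 4601817/65536 ≈ 70.218.


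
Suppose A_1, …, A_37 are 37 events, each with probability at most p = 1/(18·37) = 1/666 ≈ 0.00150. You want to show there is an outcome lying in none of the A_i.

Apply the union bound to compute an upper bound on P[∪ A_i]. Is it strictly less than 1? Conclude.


Union bound: P[∪_{i=1}^{37} A_i] ≤ Σ_i P[A_i] ≤ 37·p = 37·(1/666) = 1/18.
Numerically: 1/18 ≈ 0.05556.
Is 1/18 < 1? YES.
Since P[∪ A_i] ≤ 1/18 < 1, the complement has P[∩ A_i^c] ≥ 1 − 1/18 = 17/18 > 0, so some outcome avoids every A_i.

37·p = 1/18 ≈ 0.05556; existence CERTIFIED by the union bound.
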